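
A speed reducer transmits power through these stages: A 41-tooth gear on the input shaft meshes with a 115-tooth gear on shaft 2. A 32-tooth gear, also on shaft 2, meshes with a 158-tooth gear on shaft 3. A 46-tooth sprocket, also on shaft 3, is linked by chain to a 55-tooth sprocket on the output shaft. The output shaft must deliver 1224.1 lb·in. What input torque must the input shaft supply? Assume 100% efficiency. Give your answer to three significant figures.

Overall ratio R = 2.8049 × 4.9375 × 1.1957 = 16.559.
Input torque = output torque / R = 1224.1 / 16.559 = 73.925 lb·in.

73.9 lb·in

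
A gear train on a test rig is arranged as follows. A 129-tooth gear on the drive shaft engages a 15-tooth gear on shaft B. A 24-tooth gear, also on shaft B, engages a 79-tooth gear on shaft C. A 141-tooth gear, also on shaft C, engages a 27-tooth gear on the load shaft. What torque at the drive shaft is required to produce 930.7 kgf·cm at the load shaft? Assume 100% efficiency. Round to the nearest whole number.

12698 kgf·cm

Overall ratio R = 0.11628 × 3.2917 × 0.19149 = 0.073293.
Input torque = output torque / R = 930.7 / 0.073293 = 12698 kgf·cm.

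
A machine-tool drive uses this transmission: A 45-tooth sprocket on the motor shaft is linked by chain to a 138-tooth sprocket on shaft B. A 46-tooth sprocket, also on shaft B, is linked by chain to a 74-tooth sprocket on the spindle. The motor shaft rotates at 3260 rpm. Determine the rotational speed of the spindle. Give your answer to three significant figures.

661 rpm

the motor shaft → shaft B (chain, 138/45): 3260 ÷ 3.0667 = 1063 rpm
shaft B → the spindle (chain, 74/46): 1063 ÷ 1.6087 = 660.81 rpm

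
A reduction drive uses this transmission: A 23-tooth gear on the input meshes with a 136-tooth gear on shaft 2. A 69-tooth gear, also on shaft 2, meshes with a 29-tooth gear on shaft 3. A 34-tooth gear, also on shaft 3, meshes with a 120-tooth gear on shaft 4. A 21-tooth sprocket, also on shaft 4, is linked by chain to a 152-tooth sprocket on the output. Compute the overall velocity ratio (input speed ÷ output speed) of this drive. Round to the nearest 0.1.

Each stage contributes driven/driver: gear mesh 136/23 = 5.913, gear mesh 29/69 = 0.42029, gear mesh 120/34 = 3.5294, chain 152/21 = 7.2381.
Overall: 5.913 × 0.42029 × 3.5294 × 7.2381 = 63.487.

63.5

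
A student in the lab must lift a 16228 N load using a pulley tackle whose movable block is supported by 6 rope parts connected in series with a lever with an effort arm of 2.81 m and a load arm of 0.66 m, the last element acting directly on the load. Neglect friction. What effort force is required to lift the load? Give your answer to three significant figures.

Block-and-tackle MA = number of supporting rope parts = 6.
Lever MA = effort arm / load arm = 2.81/0.66 = 4.2576.
Combined ideal MA = 6 × 4.2576 = 25.545.
Effort = load / MA = 16228 / 25.545 = 635.26 N.

635 N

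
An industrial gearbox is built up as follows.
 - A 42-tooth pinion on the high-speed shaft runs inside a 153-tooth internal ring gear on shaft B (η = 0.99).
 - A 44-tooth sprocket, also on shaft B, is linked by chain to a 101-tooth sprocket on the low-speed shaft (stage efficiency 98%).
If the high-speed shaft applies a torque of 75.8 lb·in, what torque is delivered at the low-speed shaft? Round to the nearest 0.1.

615.0 lb·in

internal gear 153/42 = 3.6429 → τ = 75.8·3.6429·0.99 = 273.37 lb·in
chain 101/44 = 2.2955 → τ = 273.37·2.2955·0.98 = 614.95 lb·in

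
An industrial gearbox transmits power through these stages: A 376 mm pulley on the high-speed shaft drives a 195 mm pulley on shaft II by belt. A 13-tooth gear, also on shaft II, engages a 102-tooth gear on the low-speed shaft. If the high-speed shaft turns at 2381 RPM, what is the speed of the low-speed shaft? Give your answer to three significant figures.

585 RPM

Belt: ratio = 195/376 = 0.51862, so shaft II turns at 2381 / 0.51862 = 4591.1 RPM.
Gear mesh: ratio = 102/13 = 7.8462, so the low-speed shaft turns at 4591.1 / 7.8462 = 585.13 RPM.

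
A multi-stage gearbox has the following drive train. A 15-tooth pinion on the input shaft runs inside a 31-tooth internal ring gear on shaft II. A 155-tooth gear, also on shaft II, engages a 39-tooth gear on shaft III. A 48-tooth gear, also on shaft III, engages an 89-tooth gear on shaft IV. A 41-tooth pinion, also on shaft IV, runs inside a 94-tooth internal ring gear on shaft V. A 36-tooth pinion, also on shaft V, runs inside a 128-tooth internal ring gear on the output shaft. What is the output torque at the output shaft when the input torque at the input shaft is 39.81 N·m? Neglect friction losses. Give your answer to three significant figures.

internal gear 31/15 = 2.0667 → τ = 39.81·2.0667 = 82.274 N·m
gear mesh 39/155 = 0.25161 → τ = 82.274·0.25161 = 20.701 N·m
gear mesh 89/48 = 1.8542 → τ = 20.701·1.8542 = 38.383 N·m
internal gear 94/41 = 2.2927 → τ = 38.383·2.2927 = 88.001 N·m
internal gear 128/36 = 3.5556 → τ = 88.001·3.5556 = 312.89 N·m

313 N·m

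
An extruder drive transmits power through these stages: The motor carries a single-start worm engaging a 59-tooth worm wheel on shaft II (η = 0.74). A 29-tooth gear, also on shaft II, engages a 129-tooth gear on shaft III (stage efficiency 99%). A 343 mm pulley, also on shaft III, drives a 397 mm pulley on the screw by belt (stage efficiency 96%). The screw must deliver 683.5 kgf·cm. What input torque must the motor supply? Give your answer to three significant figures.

Overall ratio R = 59 × 4.4483 × 1.1574 = 303.77; overall efficiency η = 0.74 × 0.99 × 0.96 = 0.7033.
Input torque = output torque / (R × η) = 683.5 / (303.77 × 0.7033) = 3.1993 kgf·cm.

3.20 kgf·cm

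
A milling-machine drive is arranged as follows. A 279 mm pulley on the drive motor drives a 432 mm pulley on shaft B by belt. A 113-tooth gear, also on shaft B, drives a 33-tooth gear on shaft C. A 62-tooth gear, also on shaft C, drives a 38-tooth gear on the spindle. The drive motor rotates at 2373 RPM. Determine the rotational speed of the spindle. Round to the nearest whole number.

8562 RPM

belt 432/279 = 1.5484 → 2373/1.5484 = 1532.6 RPM
gear mesh 33/113 = 0.29204 → 1532.6/0.29204 = 5247.9 RPM
gear mesh 38/62 = 0.6129 → 5247.9/0.6129 = 8562.3 RPM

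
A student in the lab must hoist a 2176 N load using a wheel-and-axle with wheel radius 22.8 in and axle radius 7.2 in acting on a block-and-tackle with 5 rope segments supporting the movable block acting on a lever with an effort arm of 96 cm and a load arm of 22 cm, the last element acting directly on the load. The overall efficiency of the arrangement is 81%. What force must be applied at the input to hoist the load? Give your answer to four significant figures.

Wheel-and-axle MA = R/r = 22.8/7.2 = 3.1667.
Block-and-tackle MA = number of supporting rope parts = 5.
Lever MA = effort arm / load arm = 96/22 = 4.3636.
Combined ideal MA = 3.1667 × 5 × 4.3636 = 69.091.
Actual MA = 69.091 × 0.81 = 55.964.
Effort = load / actual MA = 2176 / 55.964 = 38.882 N.

38.88 N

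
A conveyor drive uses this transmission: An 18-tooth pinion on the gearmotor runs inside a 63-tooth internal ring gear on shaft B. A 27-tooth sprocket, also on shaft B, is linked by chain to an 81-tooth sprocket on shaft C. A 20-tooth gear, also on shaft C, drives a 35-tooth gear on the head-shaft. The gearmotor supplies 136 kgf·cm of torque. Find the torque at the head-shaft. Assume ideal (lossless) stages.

2499 kgf·cm

Internal gear: ratio = 63/18 = 3.5; torque at shaft B = 136 × 3.5 = 476 kgf·cm.
Chain: ratio = 81/27 = 3; torque at shaft C = 476 × 3 = 1428 kgf·cm.
Gear mesh: ratio = 35/20 = 1.75; torque at the head-shaft = 1428 × 1.75 = 2499 kgf·cm.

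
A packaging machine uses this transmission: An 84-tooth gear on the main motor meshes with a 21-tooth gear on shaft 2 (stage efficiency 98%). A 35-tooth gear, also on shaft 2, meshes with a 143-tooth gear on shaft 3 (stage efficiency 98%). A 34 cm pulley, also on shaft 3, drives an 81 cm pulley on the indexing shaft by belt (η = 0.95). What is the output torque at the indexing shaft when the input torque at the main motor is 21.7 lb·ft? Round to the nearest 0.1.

After the gear mesh (21/84): 21.7 × 0.25 × 0.98 = 5.3165 lb·ft
After the gear mesh (143/35): 5.3165 × 4.0857 × 0.98 = 21.287 lb·ft
After the belt (81/34): 21.287 × 2.3824 × 0.95 = 48.178 lb·ft

48.2 lb·ft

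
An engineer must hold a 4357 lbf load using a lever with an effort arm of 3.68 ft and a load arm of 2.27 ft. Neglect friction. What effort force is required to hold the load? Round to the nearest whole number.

2688 lbf

Lever MA = effort arm / load arm = 3.68/2.27 = 1.6211.
Effort = load / MA = 4357 / 1.6211 = 2687.6 lbf.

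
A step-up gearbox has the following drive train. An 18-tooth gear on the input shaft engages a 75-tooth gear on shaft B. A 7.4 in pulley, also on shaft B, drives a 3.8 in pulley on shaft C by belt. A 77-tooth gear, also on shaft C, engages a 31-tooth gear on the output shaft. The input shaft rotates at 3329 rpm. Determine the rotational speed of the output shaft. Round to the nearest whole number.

3865 rpm

Gear mesh: ratio = 75/18 = 4.1667, so shaft B turns at 3329 / 4.1667 = 798.96 rpm.
Belt: ratio = 3.8/7.4 = 0.51351, so shaft C turns at 798.96 / 0.51351 = 1555.9 rpm.
Gear mesh: ratio = 31/77 = 0.4026, so the output shaft turns at 1555.9 / 0.4026 = 3864.6 rpm.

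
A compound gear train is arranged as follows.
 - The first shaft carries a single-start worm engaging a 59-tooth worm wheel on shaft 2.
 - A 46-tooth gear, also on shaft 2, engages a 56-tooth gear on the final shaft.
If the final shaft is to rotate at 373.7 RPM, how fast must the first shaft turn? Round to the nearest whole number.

26841 RPM

Overall ratio R = 59 × 1.2174 = 71.826.
Required input speed = output speed × R = 373.7 × 71.826 = 26841 RPM.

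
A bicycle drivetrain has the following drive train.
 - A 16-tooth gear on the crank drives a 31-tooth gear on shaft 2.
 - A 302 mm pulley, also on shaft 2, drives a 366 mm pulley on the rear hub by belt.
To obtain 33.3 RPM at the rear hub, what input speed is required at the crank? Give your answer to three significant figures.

78.2 RPM

Overall ratio R = 1.9375 × 1.2119 = 2.3481.
Required input speed = output speed × R = 33.3 × 2.3481 = 78.192 RPM.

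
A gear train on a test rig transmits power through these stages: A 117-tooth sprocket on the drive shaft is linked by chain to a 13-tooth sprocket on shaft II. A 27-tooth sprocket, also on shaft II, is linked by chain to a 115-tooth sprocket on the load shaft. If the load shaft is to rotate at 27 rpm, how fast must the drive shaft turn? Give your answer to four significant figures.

12.78 rpm

Overall ratio R = 0.11111 × 4.2593 = 0.47325.
Required input speed = output speed × R = 27 × 0.47325 = 12.778 rpm.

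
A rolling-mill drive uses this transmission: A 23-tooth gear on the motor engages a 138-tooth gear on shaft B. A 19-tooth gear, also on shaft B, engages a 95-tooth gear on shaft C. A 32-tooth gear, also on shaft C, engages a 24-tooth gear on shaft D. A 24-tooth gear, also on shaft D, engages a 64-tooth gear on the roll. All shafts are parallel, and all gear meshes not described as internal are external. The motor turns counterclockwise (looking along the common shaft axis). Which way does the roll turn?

the motor → shaft B: external mesh, 1 reversal → CW.
shaft B → shaft C: external mesh, 1 reversal → CCW.
shaft C → shaft D: external mesh, 1 reversal → CW.
shaft D → the roll: external mesh, 1 reversal → CCW.
4 reversals in total — an even number — so the roll turns the same way as the motor.

counterclockwise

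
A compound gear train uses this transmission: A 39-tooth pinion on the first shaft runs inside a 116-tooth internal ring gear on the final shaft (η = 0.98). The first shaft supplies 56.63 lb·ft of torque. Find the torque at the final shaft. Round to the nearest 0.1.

After the internal gear (116/39): 56.63 × 2.9744 × 0.98 = 165.07 lb·ft

165.1 lb·ft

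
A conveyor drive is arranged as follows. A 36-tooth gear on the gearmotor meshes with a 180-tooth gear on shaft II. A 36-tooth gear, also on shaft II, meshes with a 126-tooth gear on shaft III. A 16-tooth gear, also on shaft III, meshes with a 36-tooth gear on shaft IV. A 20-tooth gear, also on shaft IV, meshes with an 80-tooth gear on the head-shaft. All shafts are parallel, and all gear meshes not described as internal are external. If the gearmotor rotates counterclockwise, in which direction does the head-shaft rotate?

counterclockwise

the gearmotor → shaft II: external mesh, 1 reversal → CW.
shaft II → shaft III: external mesh, 1 reversal → CCW.
shaft III → shaft IV: external mesh, 1 reversal → CW.
shaft IV → the head-shaft: external mesh, 1 reversal → CCW.
4 reversals in total — an even number — so the head-shaft turns the same way as the gearmotor.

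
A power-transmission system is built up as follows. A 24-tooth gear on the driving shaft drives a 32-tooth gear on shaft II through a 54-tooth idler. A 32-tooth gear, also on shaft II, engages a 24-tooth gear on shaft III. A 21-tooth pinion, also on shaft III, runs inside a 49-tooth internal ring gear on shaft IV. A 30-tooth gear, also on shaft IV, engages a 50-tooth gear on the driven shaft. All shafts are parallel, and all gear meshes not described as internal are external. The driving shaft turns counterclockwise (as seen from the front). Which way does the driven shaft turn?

the driving shaft → shaft II: driver → idler → driven is 2 external meshes, 2 reversals → CCW.
shaft II → shaft III: external mesh, 1 reversal → CW.
shaft III → shaft IV: internal mesh, same direction → CW.
shaft IV → the driven shaft: external mesh, 1 reversal → CCW.
4 reversals in total — an even number — so the driven shaft turns the same way as the driving shaft.

counterclockwise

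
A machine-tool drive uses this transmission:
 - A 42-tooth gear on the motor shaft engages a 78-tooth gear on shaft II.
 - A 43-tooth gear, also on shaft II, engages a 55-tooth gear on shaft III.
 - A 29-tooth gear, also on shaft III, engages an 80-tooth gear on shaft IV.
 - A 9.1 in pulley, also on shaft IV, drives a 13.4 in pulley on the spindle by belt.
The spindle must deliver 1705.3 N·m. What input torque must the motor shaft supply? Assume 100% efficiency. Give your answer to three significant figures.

Overall ratio R = 1.8571 × 1.2791 × 2.7586 × 1.4725 = 9.6493.
Input torque = output torque / R = 1705.3 / 9.6493 = 176.73 N·m.

177 N·m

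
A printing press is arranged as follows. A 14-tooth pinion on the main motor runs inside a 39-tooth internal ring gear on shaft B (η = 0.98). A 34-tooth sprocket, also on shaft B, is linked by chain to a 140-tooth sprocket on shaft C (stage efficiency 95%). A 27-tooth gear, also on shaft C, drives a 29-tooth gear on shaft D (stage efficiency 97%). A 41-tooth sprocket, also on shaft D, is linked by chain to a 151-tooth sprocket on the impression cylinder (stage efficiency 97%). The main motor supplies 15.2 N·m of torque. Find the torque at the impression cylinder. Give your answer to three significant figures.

604 N·m

After the internal gear (39/14): 15.2 × 2.7857 × 0.98 = 41.496 N·m
After the chain (140/34): 41.496 × 4.1176 × 0.95 = 162.32 N·m
After the gear mesh (29/27): 162.32 × 1.0741 × 0.97 = 169.12 N·m
After the chain (151/41): 169.12 × 3.6829 × 0.97 = 604.16 N·m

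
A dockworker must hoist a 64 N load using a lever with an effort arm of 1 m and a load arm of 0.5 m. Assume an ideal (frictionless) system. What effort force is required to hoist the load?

32 N

Lever MA = effort arm / load arm = 1/0.5 = 2.
Effort = load / MA = 64 / 2 = 32 N.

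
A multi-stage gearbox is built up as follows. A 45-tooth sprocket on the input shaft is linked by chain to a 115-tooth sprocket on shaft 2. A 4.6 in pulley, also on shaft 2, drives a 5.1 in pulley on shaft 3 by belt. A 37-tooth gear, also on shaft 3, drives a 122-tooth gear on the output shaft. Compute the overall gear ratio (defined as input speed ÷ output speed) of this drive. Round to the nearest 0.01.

9.34

Each stage contributes driven/driver: chain 115/45 = 2.5556, belt 5.1/4.6 = 1.1087, gear mesh 122/37 = 3.2973.
Overall: 2.5556 × 1.1087 × 3.2973 = 9.3423.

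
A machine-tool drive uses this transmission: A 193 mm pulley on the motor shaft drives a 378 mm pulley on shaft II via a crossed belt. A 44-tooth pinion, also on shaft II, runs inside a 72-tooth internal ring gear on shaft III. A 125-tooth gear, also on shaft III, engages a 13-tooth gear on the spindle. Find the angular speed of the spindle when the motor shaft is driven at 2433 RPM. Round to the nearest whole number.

7300 RPM

belt 378/193 = 1.9585 → 2433/1.9585 = 1242.2 RPM
internal gear 72/44 = 1.6364 → 1242.2/1.6364 = 759.15 RPM
gear mesh 13/125 = 0.104 → 759.15/0.104 = 7299.5 RPM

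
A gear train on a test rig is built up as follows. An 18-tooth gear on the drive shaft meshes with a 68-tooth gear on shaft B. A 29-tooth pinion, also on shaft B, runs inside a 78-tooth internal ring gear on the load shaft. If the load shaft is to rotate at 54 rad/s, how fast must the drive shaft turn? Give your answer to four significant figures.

Overall ratio R = 3.7778 × 2.6897 = 10.161.
Required input speed = output speed × R = 54 × 10.161 = 548.69 rad/s.

548.7 rad/s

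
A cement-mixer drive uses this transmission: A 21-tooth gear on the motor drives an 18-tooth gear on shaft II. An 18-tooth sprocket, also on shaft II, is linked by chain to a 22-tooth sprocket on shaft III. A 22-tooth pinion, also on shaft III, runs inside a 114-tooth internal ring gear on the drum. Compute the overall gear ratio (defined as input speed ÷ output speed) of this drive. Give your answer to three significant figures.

5.43

Each stage contributes driven/driver: gear mesh 18/21 = 0.85714, chain 22/18 = 1.2222, internal gear 114/22 = 5.1818.
Overall: 0.85714 × 1.2222 × 5.1818 = 5.4286.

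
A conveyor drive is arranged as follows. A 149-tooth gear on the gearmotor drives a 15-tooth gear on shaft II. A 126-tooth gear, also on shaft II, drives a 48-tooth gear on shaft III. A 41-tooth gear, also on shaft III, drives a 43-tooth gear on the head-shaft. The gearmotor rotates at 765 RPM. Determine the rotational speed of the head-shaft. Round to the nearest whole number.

gear mesh 15/149 = 0.10067 → 765/0.10067 = 7599 RPM
gear mesh 48/126 = 0.38095 → 7599/0.38095 = 19947 RPM
gear mesh 43/41 = 1.0488 → 19947/1.0488 = 19020 RPM

19020 RPM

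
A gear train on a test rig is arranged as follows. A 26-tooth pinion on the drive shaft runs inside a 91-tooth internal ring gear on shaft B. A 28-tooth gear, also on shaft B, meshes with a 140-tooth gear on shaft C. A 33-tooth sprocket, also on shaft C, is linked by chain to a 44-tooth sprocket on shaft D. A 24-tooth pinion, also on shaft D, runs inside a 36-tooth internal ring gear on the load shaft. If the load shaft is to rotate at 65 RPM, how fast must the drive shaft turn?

2275 RPM

Overall ratio R = 3.5 × 5 × 1.3333 × 1.5 = 35.
Required input speed = output speed × R = 65 × 35 = 2275 RPM.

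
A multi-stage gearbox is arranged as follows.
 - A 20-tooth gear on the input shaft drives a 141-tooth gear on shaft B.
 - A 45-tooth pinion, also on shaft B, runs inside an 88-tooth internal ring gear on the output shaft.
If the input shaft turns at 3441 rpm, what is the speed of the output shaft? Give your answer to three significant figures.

the input shaft → shaft B (gear mesh, 141/20): 3441 ÷ 7.05 = 488.09 rpm
shaft B → the output shaft (internal gear, 88/45): 488.09 ÷ 1.9556 = 249.59 rpm

250 rpm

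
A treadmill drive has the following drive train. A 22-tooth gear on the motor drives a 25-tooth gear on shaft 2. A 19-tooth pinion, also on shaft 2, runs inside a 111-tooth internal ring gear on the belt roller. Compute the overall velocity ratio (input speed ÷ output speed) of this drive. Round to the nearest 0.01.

6.64

Each stage contributes driven/driver: gear mesh 25/22 = 1.1364, internal gear 111/19 = 5.8421.
Overall: 1.1364 × 5.8421 = 6.6388.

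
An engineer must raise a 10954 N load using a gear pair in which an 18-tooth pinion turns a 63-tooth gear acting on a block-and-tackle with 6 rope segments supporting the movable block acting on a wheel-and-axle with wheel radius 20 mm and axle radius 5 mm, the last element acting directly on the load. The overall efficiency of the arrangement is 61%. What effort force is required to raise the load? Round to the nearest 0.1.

Gear pair MA = 63/18 = 3.5.
Block-and-tackle MA = number of supporting rope parts = 6.
Wheel-and-axle MA = R/r = 20/5 = 4.
Combined ideal MA = 3.5 × 6 × 4 = 84.
Actual MA = 84 × 0.61 = 51.24.
Effort = load / actual MA = 10954 / 51.24 = 213.78 N.

213.8 N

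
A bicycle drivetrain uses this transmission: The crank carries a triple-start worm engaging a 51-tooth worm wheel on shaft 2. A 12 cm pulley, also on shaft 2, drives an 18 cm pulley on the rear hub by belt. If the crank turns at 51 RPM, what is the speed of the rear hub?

worm 51/3 = 17 → 51/17 = 3 RPM
belt 18/12 = 1.5 → 3/1.5 = 2 RPM

2 RPM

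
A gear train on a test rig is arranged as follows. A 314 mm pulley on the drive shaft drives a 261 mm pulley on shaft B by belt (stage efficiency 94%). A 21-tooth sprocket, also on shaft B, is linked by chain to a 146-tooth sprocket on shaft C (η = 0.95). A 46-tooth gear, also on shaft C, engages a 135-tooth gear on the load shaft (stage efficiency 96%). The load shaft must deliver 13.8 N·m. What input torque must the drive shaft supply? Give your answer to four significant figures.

Overall ratio R = 0.83121 × 6.9524 × 2.9348 = 16.96; overall efficiency η = 0.94 × 0.95 × 0.96 = 0.8573.
Input torque = output torque / (R × η) = 13.8 / (16.96 × 0.8573) = 0.94915 N·m.

0.9492 N·m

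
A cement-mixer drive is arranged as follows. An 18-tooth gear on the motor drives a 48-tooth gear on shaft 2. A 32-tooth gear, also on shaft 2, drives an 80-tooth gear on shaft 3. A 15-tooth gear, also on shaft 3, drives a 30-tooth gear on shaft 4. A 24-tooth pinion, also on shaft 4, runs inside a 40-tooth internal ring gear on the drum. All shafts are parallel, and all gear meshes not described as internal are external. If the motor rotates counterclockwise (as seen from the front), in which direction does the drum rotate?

clockwise

the motor → shaft 2: external mesh, 1 reversal → CW.
shaft 2 → shaft 3: external mesh, 1 reversal → CCW.
shaft 3 → shaft 4: external mesh, 1 reversal → CW.
shaft 4 → the drum: internal mesh, same direction → CW.
3 reversals in total — an odd number — so the drum turns opposite to the motor.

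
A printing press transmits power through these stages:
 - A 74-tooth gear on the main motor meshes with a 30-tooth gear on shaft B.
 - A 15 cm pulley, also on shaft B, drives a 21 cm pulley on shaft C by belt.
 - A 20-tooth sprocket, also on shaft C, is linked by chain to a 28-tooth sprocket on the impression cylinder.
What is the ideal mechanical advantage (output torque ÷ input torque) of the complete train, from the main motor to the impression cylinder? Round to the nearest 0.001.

0.795

Each stage contributes driven/driver: gear mesh 30/74 = 0.40541, belt 21/15 = 1.4, chain 28/20 = 1.4.
Overall: 0.40541 × 1.4 × 1.4 = 0.79459.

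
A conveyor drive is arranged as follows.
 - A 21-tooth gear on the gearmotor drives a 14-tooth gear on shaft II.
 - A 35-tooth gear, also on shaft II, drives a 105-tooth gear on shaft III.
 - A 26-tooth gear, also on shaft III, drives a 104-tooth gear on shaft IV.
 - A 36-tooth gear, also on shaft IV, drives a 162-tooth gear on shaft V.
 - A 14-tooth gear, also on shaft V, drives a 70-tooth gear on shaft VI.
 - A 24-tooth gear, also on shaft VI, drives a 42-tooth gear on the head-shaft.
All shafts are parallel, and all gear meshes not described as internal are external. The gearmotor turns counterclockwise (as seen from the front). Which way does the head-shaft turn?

counterclockwise

the gearmotor → shaft II: external mesh, 1 reversal → CW.
shaft II → shaft III: external mesh, 1 reversal → CCW.
shaft III → shaft IV: external mesh, 1 reversal → CW.
shaft IV → shaft V: external mesh, 1 reversal → CCW.
shaft V → shaft VI: external mesh, 1 reversal → CW.
shaft VI → the head-shaft: external mesh, 1 reversal → CCW.
6 reversals in total — an even number — so the head-shaft turns the same way as the gearmotor.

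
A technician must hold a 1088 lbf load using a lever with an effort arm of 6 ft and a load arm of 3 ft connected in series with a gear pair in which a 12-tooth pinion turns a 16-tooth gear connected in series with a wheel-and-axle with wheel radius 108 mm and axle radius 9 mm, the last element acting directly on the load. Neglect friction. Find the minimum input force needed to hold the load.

34 lbf

Lever MA = effort arm / load arm = 6/3 = 2.
Gear pair MA = 16/12 = 1.3333.
Wheel-and-axle MA = R/r = 108/9 = 12.
Combined ideal MA = 2 × 1.3333 × 12 = 32.
Effort = load / MA = 1088 / 32 = 34 lbf.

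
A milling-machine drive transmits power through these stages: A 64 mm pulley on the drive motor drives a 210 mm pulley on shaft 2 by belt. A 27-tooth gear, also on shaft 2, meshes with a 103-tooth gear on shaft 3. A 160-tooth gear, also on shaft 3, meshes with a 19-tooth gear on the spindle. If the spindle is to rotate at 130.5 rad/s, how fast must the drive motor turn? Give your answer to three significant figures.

Overall ratio R = 3.2812 × 3.8148 × 0.11875 = 1.4864.
Required input speed = output speed × R = 130.5 × 1.4864 = 193.98 rad/s.

194 rad/s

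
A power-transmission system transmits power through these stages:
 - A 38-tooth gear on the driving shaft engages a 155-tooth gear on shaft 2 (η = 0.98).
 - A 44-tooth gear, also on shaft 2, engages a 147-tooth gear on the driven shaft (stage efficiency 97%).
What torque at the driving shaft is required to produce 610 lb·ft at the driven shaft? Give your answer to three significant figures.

47.1 lb·ft

Overall ratio R = 4.0789 × 3.3409 = 13.627; overall efficiency η = 0.98 × 0.97 = 0.9506.
Input torque = output torque / (R × η) = 610 / (13.627 × 0.9506) = 47.089 lb·ft.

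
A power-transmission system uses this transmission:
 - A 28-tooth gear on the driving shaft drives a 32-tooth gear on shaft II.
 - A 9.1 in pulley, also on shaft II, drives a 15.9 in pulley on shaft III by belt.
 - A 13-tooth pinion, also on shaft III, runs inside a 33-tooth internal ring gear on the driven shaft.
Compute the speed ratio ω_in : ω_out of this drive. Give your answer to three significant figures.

Each stage contributes driven/driver: gear mesh 32/28 = 1.1429, belt 15.9/9.1 = 1.7473, internal gear 33/13 = 2.5385.
Overall: 1.1429 × 1.7473 × 2.5385 = 5.069.

5.07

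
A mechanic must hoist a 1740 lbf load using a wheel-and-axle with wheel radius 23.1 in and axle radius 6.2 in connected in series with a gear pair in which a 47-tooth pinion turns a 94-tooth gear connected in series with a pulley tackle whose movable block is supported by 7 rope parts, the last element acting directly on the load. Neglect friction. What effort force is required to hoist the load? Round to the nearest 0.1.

Wheel-and-axle MA = R/r = 23.1/6.2 = 3.7258.
Gear pair MA = 94/47 = 2.
Block-and-tackle MA = number of supporting rope parts = 7.
Combined ideal MA = 3.7258 × 2 × 7 = 52.161.
Effort = load / MA = 1740 / 52.161 = 33.358 lbf.

33.4 lbf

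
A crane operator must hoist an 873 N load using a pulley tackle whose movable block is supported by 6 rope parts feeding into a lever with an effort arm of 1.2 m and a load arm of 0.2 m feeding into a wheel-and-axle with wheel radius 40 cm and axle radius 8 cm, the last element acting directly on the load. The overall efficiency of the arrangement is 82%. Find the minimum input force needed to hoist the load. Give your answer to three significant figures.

Block-and-tackle MA = number of supporting rope parts = 6.
Lever MA = effort arm / load arm = 1.2/0.2 = 6.
Wheel-and-axle MA = R/r = 40/8 = 5.
Combined ideal MA = 6 × 6 × 5 = 180.
Actual MA = 180 × 0.82 = 147.6.
Effort = load / actual MA = 873 / 147.6 = 5.9146 N.

5.91 N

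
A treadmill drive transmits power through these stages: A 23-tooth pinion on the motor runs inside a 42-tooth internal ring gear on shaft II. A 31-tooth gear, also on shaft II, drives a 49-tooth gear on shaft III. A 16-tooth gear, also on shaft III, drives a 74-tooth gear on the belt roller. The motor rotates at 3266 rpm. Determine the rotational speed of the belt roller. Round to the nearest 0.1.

244.7 rpm

internal gear 42/23 = 1.8261 → 3266/1.8261 = 1788.5 rpm
gear mesh 49/31 = 1.5806 → 1788.5/1.5806 = 1131.5 rpm
gear mesh 74/16 = 4.625 → 1131.5/4.625 = 244.65 rpm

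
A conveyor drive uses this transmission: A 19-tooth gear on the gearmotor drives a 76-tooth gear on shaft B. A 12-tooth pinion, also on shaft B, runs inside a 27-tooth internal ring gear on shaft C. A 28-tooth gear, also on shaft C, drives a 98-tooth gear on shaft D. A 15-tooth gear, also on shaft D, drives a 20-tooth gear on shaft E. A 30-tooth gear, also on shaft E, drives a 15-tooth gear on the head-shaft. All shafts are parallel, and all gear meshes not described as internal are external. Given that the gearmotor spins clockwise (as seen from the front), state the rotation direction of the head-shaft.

clockwise

the gearmotor → shaft B: external mesh, 1 reversal → CCW.
shaft B → shaft C: internal mesh, same direction → CCW.
shaft C → shaft D: external mesh, 1 reversal → CW.
shaft D → shaft E: external mesh, 1 reversal → CCW.
shaft E → the head-shaft: external mesh, 1 reversal → CW.
4 reversals in total — an even number — so the head-shaft turns the same way as the gearmotor.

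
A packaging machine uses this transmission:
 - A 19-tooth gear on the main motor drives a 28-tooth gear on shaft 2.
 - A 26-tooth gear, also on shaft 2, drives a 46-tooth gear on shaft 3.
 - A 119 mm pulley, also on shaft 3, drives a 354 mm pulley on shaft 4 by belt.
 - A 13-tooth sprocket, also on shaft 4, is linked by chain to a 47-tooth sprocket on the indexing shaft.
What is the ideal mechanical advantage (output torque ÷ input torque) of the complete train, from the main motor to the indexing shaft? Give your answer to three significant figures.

Each stage contributes driven/driver: gear mesh 28/19 = 1.4737, gear mesh 46/26 = 1.7692, belt 354/119 = 2.9748, chain 47/13 = 3.6154.
Overall: 1.4737 × 1.7692 × 2.9748 × 3.6154 = 28.041.

28.0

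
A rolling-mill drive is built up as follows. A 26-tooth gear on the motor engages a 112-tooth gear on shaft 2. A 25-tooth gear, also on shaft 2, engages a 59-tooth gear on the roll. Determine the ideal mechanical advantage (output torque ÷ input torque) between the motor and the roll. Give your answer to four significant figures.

Each stage contributes driven/driver: gear mesh 112/26 = 4.3077, gear mesh 59/25 = 2.36.
Overall: 4.3077 × 2.36 = 10.166.

10.17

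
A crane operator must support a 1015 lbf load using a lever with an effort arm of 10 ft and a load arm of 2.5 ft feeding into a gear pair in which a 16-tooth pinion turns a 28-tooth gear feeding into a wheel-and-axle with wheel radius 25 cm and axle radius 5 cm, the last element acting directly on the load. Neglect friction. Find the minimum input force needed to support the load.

Lever MA = effort arm / load arm = 10/2.5 = 4.
Gear pair MA = 28/16 = 1.75.
Wheel-and-axle MA = R/r = 25/5 = 5.
Combined ideal MA = 4 × 1.75 × 5 = 35.
Effort = load / MA = 1015 / 35 = 29 lbf.

29 lbf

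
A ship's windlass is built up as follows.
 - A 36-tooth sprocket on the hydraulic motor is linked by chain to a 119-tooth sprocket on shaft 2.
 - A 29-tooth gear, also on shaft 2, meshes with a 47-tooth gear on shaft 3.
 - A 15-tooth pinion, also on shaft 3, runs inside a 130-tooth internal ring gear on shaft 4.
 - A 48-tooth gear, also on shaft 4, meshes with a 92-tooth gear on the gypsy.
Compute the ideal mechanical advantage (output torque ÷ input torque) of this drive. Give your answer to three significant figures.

Each stage contributes driven/driver: chain 119/36 = 3.3056, gear mesh 47/29 = 1.6207, internal gear 130/15 = 8.6667, gear mesh 92/48 = 1.9167.
Overall: 3.3056 × 1.6207 × 8.6667 × 1.9167 = 88.99.

89.0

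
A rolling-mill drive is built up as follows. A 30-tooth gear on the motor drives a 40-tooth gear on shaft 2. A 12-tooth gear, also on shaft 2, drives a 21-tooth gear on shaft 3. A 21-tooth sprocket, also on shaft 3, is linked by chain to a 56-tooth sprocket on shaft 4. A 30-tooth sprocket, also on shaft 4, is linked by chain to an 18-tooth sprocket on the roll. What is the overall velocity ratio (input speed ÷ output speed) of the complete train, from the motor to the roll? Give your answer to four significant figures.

Each stage contributes driven/driver: gear mesh 40/30 = 1.3333, gear mesh 21/12 = 1.75, chain 56/21 = 2.6667, chain 18/30 = 0.6.
Overall: 1.3333 × 1.75 × 2.6667 × 0.6 = 3.7333.

3.733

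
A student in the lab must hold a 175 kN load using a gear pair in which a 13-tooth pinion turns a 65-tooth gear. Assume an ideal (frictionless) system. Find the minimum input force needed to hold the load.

35 kN

Gear pair MA = 65/13 = 5.
Effort = load / MA = 175 / 5 = 35 kN.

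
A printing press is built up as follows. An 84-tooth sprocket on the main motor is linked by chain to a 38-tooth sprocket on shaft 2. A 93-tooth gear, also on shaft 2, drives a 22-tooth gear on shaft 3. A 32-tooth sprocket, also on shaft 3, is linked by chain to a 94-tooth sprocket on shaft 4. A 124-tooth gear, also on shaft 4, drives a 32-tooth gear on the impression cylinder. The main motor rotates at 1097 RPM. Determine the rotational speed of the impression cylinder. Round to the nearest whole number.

Chain: ratio = 38/84 = 0.45238, so shaft 2 turns at 1097 / 0.45238 = 2424.9 RPM.
Gear mesh: ratio = 22/93 = 0.23656, so shaft 3 turns at 2424.9 / 0.23656 = 10251 RPM.
Chain: ratio = 94/32 = 2.9375, so shaft 4 turns at 10251 / 2.9375 = 3489.7 RPM.
Gear mesh: ratio = 32/124 = 0.25806, so the impression cylinder turns at 3489.7 / 0.25806 = 13522 RPM.

13522 RPM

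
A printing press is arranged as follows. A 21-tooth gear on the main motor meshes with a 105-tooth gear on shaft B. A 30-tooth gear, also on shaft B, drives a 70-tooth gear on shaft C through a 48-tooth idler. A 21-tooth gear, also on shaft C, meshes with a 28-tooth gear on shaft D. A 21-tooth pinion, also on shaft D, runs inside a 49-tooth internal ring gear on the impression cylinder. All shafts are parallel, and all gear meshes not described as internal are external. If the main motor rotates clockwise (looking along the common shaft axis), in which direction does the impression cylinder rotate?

clockwise

the main motor → shaft B: external mesh, 1 reversal → CCW.
shaft B → shaft C: driver → idler → driven is 2 external meshes, 2 reversals → CCW.
shaft C → shaft D: external mesh, 1 reversal → CW.
shaft D → the impression cylinder: internal mesh, same direction → CW.
4 reversals in total — an even number — so the impression cylinder turns the same way as the main motor.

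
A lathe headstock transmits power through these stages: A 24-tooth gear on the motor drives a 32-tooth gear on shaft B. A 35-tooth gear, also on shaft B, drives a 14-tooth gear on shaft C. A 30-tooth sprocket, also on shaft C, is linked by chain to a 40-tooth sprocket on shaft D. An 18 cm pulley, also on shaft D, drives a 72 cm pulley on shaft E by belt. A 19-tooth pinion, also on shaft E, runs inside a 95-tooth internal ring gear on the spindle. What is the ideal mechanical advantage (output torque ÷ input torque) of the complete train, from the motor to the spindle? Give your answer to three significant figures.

Each stage contributes driven/driver: gear mesh 32/24 = 1.3333, gear mesh 14/35 = 0.4, chain 40/30 = 1.3333, belt 72/18 = 4, internal gear 95/19 = 5.
Overall: 1.3333 × 0.4 × 1.3333 × 4 × 5 = 14.222.

14.2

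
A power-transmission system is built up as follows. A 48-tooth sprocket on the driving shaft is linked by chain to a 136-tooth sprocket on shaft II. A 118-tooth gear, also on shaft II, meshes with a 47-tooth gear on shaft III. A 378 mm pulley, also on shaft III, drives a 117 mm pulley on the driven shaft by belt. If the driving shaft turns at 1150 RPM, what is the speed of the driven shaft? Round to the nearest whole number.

3292 RPM

chain 136/48 = 2.8333 → 1150/2.8333 = 405.88 RPM
gear mesh 47/118 = 0.39831 → 405.88/0.39831 = 1019 RPM
belt 117/378 = 0.30952 → 1019/0.30952 = 3292.2 RPM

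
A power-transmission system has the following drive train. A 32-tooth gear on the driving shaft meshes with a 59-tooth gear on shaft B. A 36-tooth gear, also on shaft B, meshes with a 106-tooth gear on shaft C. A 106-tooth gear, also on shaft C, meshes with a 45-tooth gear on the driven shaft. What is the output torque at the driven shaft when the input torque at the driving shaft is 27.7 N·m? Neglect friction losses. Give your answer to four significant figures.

Gear mesh: ratio = 59/32 = 1.8438; torque at shaft B = 27.7 × 1.8438 = 51.072 N·m.
Gear mesh: ratio = 106/36 = 2.9444; torque at shaft C = 51.072 × 2.9444 = 150.38 N·m.
Gear mesh: ratio = 45/106 = 0.42453; torque at the driven shaft = 150.38 × 0.42453 = 63.84 N·m.

63.84 N·m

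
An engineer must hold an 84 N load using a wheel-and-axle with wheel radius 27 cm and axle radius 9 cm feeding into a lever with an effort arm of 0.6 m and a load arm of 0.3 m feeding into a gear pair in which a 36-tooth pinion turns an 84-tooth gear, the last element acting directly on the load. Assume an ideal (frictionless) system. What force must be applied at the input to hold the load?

Wheel-and-axle MA = R/r = 27/9 = 3.
Lever MA = effort arm / load arm = 0.6/0.3 = 2.
Gear pair MA = 84/36 = 2.3333.
Combined ideal MA = 3 × 2 × 2.3333 = 14.
Effort = load / MA = 84 / 14 = 6 N.

6 N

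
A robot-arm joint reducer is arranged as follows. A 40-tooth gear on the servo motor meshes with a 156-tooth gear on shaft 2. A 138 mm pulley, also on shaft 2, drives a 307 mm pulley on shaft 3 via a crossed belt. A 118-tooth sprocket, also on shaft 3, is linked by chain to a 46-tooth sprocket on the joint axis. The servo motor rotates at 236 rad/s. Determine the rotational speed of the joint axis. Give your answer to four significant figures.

69.78 rad/s

Gear mesh: ratio = 156/40 = 3.9, so shaft 2 turns at 236 / 3.9 = 60.513 rad/s.
Belt: ratio = 307/138 = 2.2246, so shaft 3 turns at 60.513 / 2.2246 = 27.201 rad/s.
Chain: ratio = 46/118 = 0.38983, so the joint axis turns at 27.201 / 0.38983 = 69.777 rad/s.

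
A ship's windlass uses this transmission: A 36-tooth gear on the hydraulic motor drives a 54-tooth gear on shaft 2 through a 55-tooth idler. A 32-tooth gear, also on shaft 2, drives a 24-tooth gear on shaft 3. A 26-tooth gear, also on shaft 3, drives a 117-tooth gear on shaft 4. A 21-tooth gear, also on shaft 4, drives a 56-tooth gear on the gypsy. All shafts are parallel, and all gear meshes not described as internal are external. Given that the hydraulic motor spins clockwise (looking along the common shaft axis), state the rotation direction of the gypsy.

the hydraulic motor → shaft 2: driver → idler → driven is 2 external meshes, 2 reversals → CW.
shaft 2 → shaft 3: external mesh, 1 reversal → CCW.
shaft 3 → shaft 4: external mesh, 1 reversal → CW.
shaft 4 → the gypsy: external mesh, 1 reversal → CCW.
5 reversals in total — an odd number — so the gypsy turns opposite to the hydraulic motor.

anticlockwise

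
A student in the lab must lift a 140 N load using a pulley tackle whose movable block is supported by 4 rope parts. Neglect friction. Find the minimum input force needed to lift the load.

35 N

Block-and-tackle MA = number of supporting rope parts = 4.
Effort = load / MA = 140 / 4 = 35 N.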